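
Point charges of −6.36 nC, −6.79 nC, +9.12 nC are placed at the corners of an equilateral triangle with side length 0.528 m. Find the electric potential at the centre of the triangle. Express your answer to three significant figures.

The total potential is the scalar sum of each charge's contribution, V = Σ kqᵢ/rᵢ.
The distance from each vertex to the centroid is a/√3 = 0.305 m.
V = k[(-6.36×10⁻⁹)/(0.305) + (-6.79×10⁻⁹)/(0.305) + (9.12×10⁻⁹)/(0.305)] = -119 V.

-119 V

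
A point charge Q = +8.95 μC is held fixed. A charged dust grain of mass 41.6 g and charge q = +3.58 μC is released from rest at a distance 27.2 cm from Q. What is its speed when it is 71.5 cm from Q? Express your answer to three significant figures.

5.62 m/s

Only the electrostatic force acts, so mechanical energy is conserved: ½mv² = U₁ − U₂ = kQq(1/r₁ − 1/r₂).
U₁ − U₂ = (8.99×10⁹ N·m²/C²)(8.95×10⁻⁶ C)(3.58×10⁻⁶ C)(1/0.272 − 1/0.715) = 0.656 J.
v = √(2·0.656/0.0416) = 5.62 m/s.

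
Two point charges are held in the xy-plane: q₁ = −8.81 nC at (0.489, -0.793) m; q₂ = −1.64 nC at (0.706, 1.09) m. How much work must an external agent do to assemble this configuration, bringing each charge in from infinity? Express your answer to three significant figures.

The assembly work is the sum of pairwise potential energies, U = Σ_{i<j} kqᵢqⱼ/rᵢⱼ.
Pair separations: r₁₂ = 1.90 m.
U = (6.85×10⁻⁸) = 6.85×10⁻⁸ J.

6.85×10⁻⁸ J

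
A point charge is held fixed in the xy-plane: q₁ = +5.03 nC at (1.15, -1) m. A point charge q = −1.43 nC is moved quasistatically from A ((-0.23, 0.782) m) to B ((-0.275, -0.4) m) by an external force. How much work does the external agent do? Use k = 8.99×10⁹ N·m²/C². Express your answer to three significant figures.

-1.31×10⁻⁸ J

For quasistatic motion the external work equals the change in potential energy: W_ext = qΔV = q(V_B − V_A).
At A: distance to the source charge is 2.25 m; V_A = kq₁/r = 20.1 V.
At B: distance to the source charge is 1.55 m; V_B = kq₁/r = 29.2 V.
ΔV = V_B − V_A = 9.18 V.
W_ext = qΔV = (-1.43×10⁻⁹ C)(9.18 V) = -1.31×10⁻⁸ J.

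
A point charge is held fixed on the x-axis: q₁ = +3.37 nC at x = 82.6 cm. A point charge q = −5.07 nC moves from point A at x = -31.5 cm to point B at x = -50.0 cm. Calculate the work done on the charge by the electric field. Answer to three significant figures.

The work done by the electric force is W_field = −ΔU = −q(V_B − V_A) = q(V_A − V_B).
At A: distance to the source charge is 1.14 m; V_A = kq₁/r = 26.6 V.
At B: distance to the source charge is 1.33 m; V_B = kq₁/r = 22.8 V.
ΔV = V_B − V_A = -3.70 V.
W_field = −qΔV = −(-5.07×10⁻⁹ C)(-3.70 V) = -1.88×10⁻⁸ J.

-1.88×10⁻⁸ J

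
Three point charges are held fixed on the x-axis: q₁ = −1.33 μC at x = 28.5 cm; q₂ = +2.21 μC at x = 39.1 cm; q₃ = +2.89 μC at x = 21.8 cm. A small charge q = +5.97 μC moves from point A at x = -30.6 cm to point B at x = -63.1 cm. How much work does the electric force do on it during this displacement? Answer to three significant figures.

0.125 J

The work done by the electric force is W_field = −ΔU = −q(V_B − V_A) = q(V_A − V_B).
At A: distances to the source charges are 0.591 m, 0.697 m, 0.524 m; V_A = Σ kqᵢ/rᵢ = 5.79×10⁴ V.
At B: distances to the source charges are 0.916 m, 1.02 m, 0.849 m; V_B = Σ kqᵢ/rᵢ = 3.70×10⁴ V.
ΔV = V_B − V_A = -2.09×10⁴ V.
W_field = −qΔV = −(5.97×10⁻⁶ C)(-2.09×10⁴ V) = 0.125 J.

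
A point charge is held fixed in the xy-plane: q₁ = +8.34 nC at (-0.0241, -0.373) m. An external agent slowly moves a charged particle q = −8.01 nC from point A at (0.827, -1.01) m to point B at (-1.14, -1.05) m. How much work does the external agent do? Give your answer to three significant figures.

For quasistatic motion the external work equals the change in potential energy: W_ext = qΔV = q(V_B − V_A).
At A: distance to the source charge is 1.06 m; V_A = kq₁/r = 70.5 V.
At B: distance to the source charge is 1.31 m; V_B = kq₁/r = 57.4 V.
ΔV = V_B − V_A = -13.1 V.
W_ext = qΔV = (-8.01×10⁻⁹ C)(-13.1 V) = 1.05×10⁻⁷ J.

1.05×10⁻⁷ J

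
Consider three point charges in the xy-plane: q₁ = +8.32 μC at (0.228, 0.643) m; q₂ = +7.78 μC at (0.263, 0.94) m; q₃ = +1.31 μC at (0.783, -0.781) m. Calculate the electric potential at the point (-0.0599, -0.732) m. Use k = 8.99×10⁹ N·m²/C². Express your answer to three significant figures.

The total potential is the scalar sum of each charge's contribution, V = Σ kqᵢ/rᵢ.
Distances from the field point to each charge: r₁ = 1.40 m, r₂ = 1.70 m, r₃ = 0.844 m.
V = k[(8.32×10⁻⁶)/(1.40) + (7.78×10⁻⁶)/(1.70) + (1.31×10⁻⁶)/(0.844)] = 1.08×10⁵ V.

1.08×10⁵ V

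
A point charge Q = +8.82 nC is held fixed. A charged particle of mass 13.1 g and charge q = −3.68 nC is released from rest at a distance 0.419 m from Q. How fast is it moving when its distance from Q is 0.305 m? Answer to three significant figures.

6.30×10⁻³ m/s

Only the electrostatic force acts, so mechanical energy is conserved: ½mv² = U₁ − U₂ = kQq(1/r₁ − 1/r₂).
U₁ − U₂ = (8.99×10⁹ N·m²/C²)(8.82×10⁻⁹ C)(-3.68×10⁻⁹ C)(1/0.419 − 1/0.305) = 2.60×10⁻⁷ J.
v = √(2·2.60×10⁻⁷/0.0131) = 6.30×10⁻³ m/s.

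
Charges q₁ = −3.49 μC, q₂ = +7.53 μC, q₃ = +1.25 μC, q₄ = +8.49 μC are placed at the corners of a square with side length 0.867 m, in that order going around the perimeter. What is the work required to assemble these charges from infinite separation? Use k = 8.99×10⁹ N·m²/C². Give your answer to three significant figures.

The assembly work is the sum of pairwise potential energies, U = Σ_{i<j} kqᵢqⱼ/rᵢⱼ.
The four side pairs have separation 0.867 m and the two diagonal pairs 1.23 m.
Summing all 6 pair terms gives U = 0.0647 J.

0.0647 J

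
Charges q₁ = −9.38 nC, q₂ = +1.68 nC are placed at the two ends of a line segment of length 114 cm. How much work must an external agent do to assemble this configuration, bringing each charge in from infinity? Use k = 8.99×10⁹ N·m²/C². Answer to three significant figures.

-1.24×10⁻⁷ J

The work to assemble the configuration equals its total potential energy, U = Σ kqᵢqⱼ/rᵢⱼ over all pairs.
The separation is r = 1.14 m.
U = (-1.24×10⁻⁷) = -1.24×10⁻⁷ J.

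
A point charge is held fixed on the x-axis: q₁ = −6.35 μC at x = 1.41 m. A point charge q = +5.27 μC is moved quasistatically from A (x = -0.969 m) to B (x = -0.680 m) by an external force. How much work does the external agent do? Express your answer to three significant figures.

For quasistatic motion the external work equals the change in potential energy: W_ext = qΔV = q(V_B − V_A).
At A: distance to the source charge is 2.38 m; V_A = kq₁/r = -2.40×10⁴ V.
At B: distance to the source charge is 2.09 m; V_B = kq₁/r = -2.73×10⁴ V.
ΔV = V_B − V_A = -3320 V.
W_ext = qΔV = (5.27×10⁻⁶ C)(-3320 V) = -0.0175 J.

-0.0175 J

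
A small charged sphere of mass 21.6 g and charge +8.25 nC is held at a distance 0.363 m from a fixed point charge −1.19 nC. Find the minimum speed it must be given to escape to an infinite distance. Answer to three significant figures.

4.74×10⁻³ m/s

To just escape, total mechanical energy must reach zero at infinity: ½mv²_min + U = 0, so ½mv²_min = −U = |kQq|/r.
|U| = |kQq|/r = (8.99×10⁹ N·m²/C²)(1.19×10⁻⁹)(8.25×10⁻⁹)/(0.363) = 2.43×10⁻⁷ J.
v_min = √(2|U|/m) = √(2·2.43×10⁻⁷/0.0216) = 4.74×10⁻³ m/s.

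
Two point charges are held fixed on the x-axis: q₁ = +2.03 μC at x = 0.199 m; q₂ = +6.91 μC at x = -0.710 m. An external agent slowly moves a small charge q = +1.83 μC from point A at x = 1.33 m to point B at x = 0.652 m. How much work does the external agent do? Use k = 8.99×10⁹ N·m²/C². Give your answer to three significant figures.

0.0719 J

For quasistatic motion the external work equals the change in potential energy: W_ext = qΔV = q(V_B − V_A).
At A: distances to the source charges are 1.13 m, 2.04 m; V_A = Σ kqᵢ/rᵢ = 4.66×10⁴ V.
At B: distances to the source charges are 0.453 m, 1.36 m; V_B = Σ kqᵢ/rᵢ = 8.59×10⁴ V.
ΔV = V_B − V_A = 3.93×10⁴ V.
W_ext = qΔV = (1.83×10⁻⁶ C)(3.93×10⁴ V) = 0.0719 J.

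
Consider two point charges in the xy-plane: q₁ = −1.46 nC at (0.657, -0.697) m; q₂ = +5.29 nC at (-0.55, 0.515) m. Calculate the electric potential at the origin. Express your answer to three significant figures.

The total potential is the scalar sum of each charge's contribution, V = Σ kqᵢ/rᵢ.
Distances from the field point to each charge: r₁ = 0.958 m, r₂ = 0.753 m.
V = k[(-1.46×10⁻⁹)/(0.958) + (5.29×10⁻⁹)/(0.753)] = 49.4 V.

49.4 V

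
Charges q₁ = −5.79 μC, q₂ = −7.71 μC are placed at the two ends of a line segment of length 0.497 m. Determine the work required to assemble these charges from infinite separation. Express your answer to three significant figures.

The work to assemble the configuration equals its total potential energy, U = Σ kqᵢqⱼ/rᵢⱼ over all pairs.
The separation is r = 0.497 m.
U = (0.807) = 0.807 J.

0.807 J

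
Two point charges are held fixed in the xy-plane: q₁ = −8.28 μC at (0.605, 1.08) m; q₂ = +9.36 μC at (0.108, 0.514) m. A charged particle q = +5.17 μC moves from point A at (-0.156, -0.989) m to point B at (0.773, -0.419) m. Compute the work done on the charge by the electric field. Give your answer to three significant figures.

-0.0141 J

The work done by the electric force is W_field = −ΔU = −q(V_B − V_A) = q(V_A − V_B).
At A: distances to the source charges are 2.20 m, 1.53 m; V_A = Σ kqᵢ/rᵢ = 2.14×10⁴ V.
At B: distances to the source charges are 1.51 m, 1.15 m; V_B = Σ kqᵢ/rᵢ = 2.41×10⁴ V.
ΔV = V_B − V_A = 2720 V.
W_field = −qΔV = −(5.17×10⁻⁶ C)(2720 V) = -0.0141 J.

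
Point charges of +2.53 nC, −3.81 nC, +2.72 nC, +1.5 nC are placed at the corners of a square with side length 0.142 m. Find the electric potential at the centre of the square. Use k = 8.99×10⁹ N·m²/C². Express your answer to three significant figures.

263 V

Electric potential is a scalar, so the contributions from each charge add algebraically: V = Σ kqᵢ/rᵢ.
The distance from each corner to the centre is a√2/2 = 0.100 m.
V = k[(2.53×10⁻⁹)/(0.100) + (-3.81×10⁻⁹)/(0.100) + (2.72×10⁻⁹)/(0.100) + (1.50×10⁻⁹)/(0.100)] = 263 V.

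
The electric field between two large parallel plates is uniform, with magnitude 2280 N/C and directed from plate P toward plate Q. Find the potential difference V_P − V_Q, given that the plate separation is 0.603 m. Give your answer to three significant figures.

1370 V

In a uniform field, potential decreases in the direction of E: ΔV = −E·d for a displacement d parallel to E.
Going from Q to P is a displacement of 0.603 m opposite to the field, so V_P − V_Q = +Ed = 1370 V.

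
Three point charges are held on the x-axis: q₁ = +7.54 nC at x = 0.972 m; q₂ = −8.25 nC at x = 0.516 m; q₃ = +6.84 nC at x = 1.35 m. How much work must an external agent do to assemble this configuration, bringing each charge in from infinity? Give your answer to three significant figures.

-6.08×10⁻⁷ J

The work to assemble the configuration equals its total potential energy, U = Σ kqᵢqⱼ/rᵢⱼ over all pairs.
Pair separations: r₁₂ = 0.456 m, r₁₃ = 0.378 m, r₂₃ = 0.834 m.
U = (-1.23×10⁻⁶) + (1.23×10⁻⁶) + (-6.08×10⁻⁷) = -6.08×10⁻⁷ J.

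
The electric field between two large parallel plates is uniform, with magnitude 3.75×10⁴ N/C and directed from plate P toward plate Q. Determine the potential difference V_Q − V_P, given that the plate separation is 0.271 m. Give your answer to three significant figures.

-1.02×10⁴ V

In a uniform field, potential decreases in the direction of E: ΔV = −E·d for a displacement d parallel to E.
Going from P to Q is a displacement of 0.271 m along the field, so V_Q − V_P = −Ed = -1.02×10⁴ V.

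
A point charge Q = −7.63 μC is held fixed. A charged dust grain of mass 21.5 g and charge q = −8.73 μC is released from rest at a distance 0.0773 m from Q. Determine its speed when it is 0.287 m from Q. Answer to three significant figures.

Only the electrostatic force acts, so mechanical energy is conserved: ½mv² = U₁ − U₂ = kQq(1/r₁ − 1/r₂).
U₁ − U₂ = (8.99×10⁹ N·m²/C²)(-7.63×10⁻⁶ C)(-8.73×10⁻⁶ C)(1/0.0773 − 1/0.287) = 5.66 J.
v = √(2·5.66/0.0215) = 22.9 m/s.

22.9 m/s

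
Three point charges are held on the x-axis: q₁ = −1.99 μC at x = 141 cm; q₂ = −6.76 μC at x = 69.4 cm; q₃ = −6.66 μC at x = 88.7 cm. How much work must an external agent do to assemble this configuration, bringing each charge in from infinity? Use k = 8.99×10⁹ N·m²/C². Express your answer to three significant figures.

2.49 J

The assembly work is the sum of pairwise potential energies, U = Σ_{i<j} kqᵢqⱼ/rᵢⱼ.
Pair separations: r₁₂ = 0.716 m, r₁₃ = 0.523 m, r₂₃ = 0.193 m.
U = (0.169) + (0.228) + (2.10) = 2.49 J.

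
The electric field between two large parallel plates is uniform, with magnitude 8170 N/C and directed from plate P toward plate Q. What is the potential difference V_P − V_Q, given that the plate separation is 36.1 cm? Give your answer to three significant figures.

2950 V

In a uniform field, potential decreases in the direction of E: ΔV = −E·d for a displacement d parallel to E.
Going from Q to P is a displacement of 36.1 cm opposite to the field, so V_P − V_Q = +Ed = 2950 V.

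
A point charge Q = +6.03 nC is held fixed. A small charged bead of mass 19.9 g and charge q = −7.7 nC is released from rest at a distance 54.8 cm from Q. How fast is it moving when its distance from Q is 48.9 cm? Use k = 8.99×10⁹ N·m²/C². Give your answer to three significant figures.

3.04×10⁻³ m/s

Only the electrostatic force acts, so mechanical energy is conserved: ½mv² = U₁ − U₂ = kQq(1/r₁ − 1/r₂).
U₁ − U₂ = (8.99×10⁹ N·m²/C²)(6.03×10⁻⁹ C)(-7.70×10⁻⁹ C)(1/0.548 − 1/0.489) = 9.19×10⁻⁸ J.
v = √(2·9.19×10⁻⁸/0.0199) = 3.04×10⁻³ m/s.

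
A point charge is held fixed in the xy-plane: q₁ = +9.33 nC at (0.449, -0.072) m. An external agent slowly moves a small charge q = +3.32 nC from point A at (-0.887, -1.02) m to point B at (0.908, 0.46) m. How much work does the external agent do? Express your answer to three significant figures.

For quasistatic motion the external work equals the change in potential energy: W_ext = qΔV = q(V_B − V_A).
At A: distance to the source charge is 1.64 m; V_A = kq₁/r = 51.2 V.
At B: distance to the source charge is 0.703 m; V_B = kq₁/r = 119 V.
ΔV = V_B − V_A = 68.2 V.
W_ext = qΔV = (3.32×10⁻⁹ C)(68.2 V) = 2.26×10⁻⁷ J.

2.26×10⁻⁷ J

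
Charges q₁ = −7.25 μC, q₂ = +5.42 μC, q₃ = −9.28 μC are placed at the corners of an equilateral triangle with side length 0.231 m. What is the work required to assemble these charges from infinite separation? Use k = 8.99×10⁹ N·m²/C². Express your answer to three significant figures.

-0.868 J

The assembly work is the sum of pairwise potential energies, U = Σ_{i<j} kqᵢqⱼ/rᵢⱼ.
All three pair separations equal the side length, 0.231 m.
U = (-1.53) + (2.62) + (-1.96) = -0.868 J.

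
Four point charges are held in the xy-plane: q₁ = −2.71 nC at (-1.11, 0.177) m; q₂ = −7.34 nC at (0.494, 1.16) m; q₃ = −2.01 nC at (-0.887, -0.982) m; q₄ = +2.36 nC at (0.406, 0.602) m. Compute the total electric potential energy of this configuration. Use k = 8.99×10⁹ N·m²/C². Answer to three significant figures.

-1.44×10⁻⁷ J

The work to assemble the configuration equals its total potential energy, U = Σ kqᵢqⱼ/rᵢⱼ over all pairs.
Pair separations: r₁₂ = 1.88 m, r₁₃ = 1.18 m, r₁₄ = 1.57 m, r₂₃ = 2.55 m, r₂₄ = 0.565 m, r₃₄ = 2.04 m.
Summing all 6 pair terms gives U = -1.44×10⁻⁷ J.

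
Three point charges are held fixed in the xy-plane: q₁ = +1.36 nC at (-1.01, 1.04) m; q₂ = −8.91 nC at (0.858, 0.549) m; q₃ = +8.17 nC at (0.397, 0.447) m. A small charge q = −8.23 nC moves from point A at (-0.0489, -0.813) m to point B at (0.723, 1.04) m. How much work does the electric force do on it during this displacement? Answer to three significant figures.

-4.41×10⁻⁷ J

The work done by the electric force is W_field = −ΔU = −q(V_B − V_A) = q(V_A − V_B).
At A: distances to the source charges are 2.09 m, 1.64 m, 1.34 m; V_A = Σ kqᵢ/rᵢ = 11.9 V.
At B: distances to the source charges are 1.73 m, 0.509 m, 0.677 m; V_B = Σ kqᵢ/rᵢ = -41.7 V.
ΔV = V_B − V_A = -53.6 V.
W_field = −qΔV = −(-8.23×10⁻⁹ C)(-53.6 V) = -4.41×10⁻⁷ J.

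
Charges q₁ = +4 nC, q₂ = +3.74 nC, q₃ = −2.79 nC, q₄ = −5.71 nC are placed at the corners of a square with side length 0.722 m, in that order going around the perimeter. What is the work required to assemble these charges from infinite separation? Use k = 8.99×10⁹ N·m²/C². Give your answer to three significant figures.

-3.16×10⁻⁷ J

The assembly work is the sum of pairwise potential energies, U = Σ_{i<j} kqᵢqⱼ/rᵢⱼ.
The four side pairs have separation 0.722 m and the two diagonal pairs 1.02 m.
Summing all 6 pair terms gives U = -3.16×10⁻⁷ J.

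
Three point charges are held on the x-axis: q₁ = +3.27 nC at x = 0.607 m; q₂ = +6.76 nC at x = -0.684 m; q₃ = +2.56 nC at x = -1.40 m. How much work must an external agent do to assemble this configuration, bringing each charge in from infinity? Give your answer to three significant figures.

4.09×10⁻⁷ J

The assembly work is the sum of pairwise potential energies, U = Σ_{i<j} kqᵢqⱼ/rᵢⱼ.
Pair separations: r₁₂ = 1.29 m, r₁₃ = 2.01 m, r₂₃ = 0.716 m.
U = (1.54×10⁻⁷) + (3.75×10⁻⁸) + (2.17×10⁻⁷) = 4.09×10⁻⁷ J.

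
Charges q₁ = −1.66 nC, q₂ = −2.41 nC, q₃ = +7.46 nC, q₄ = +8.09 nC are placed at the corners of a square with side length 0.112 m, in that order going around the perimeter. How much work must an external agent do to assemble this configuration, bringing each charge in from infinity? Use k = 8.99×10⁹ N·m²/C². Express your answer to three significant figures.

The work to assemble the configuration equals its total potential energy, U = Σ kqᵢqⱼ/rᵢⱼ over all pairs.
The four side pairs have separation 0.112 m and the two diagonal pairs 0.158 m.
Summing all 6 pair terms gives U = 8.35×10⁻⁷ J.

8.35×10⁻⁷ J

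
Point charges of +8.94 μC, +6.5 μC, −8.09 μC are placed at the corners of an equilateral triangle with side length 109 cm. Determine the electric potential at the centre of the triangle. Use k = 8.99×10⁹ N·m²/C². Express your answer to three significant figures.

1.05×10⁵ V

The total potential is the scalar sum of each charge's contribution, V = Σ kqᵢ/rᵢ.
The distance from each vertex to the centroid is a/√3 = 0.629 m.
V = k[(8.94×10⁻⁶)/(0.629) + (6.50×10⁻⁶)/(0.629) + (-8.09×10⁻⁶)/(0.629)] = 1.05×10⁵ V.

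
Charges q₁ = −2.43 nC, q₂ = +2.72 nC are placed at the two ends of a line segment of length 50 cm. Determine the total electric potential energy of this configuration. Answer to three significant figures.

-1.19×10⁻⁷ J

The work to assemble the configuration equals its total potential energy, U = Σ kqᵢqⱼ/rᵢⱼ over all pairs.
The separation is r = 0.500 m.
U = (-1.19×10⁻⁷) = -1.19×10⁻⁷ J.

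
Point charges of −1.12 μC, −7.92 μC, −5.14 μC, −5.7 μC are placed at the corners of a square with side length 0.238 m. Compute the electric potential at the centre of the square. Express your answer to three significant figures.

-1.06×10⁶ V

Electric potential is a scalar, so the contributions from each charge add algebraically: V = Σ kqᵢ/rᵢ.
The distance from each corner to the centre is a√2/2 = 0.168 m.
V = k[(-1.12×10⁻⁶)/(0.168) + (-7.92×10⁻⁶)/(0.168) + (-5.14×10⁻⁶)/(0.168) + (-5.70×10⁻⁶)/(0.168)] = -1.06×10⁶ V.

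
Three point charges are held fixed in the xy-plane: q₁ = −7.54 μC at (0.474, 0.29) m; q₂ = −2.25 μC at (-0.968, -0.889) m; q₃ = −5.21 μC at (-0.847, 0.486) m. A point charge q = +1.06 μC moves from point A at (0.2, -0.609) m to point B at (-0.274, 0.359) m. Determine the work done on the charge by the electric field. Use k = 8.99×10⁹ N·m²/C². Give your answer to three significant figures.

The work done by the electric force is W_field = −ΔU = −q(V_B − V_A) = q(V_A − V_B).
At A: distances to the source charges are 0.940 m, 1.20 m, 1.52 m; V_A = Σ kqᵢ/rᵢ = -1.20×10⁵ V.
At B: distances to the source charges are 0.751 m, 1.43 m, 0.587 m; V_B = Σ kqᵢ/rᵢ = -1.84×10⁵ V.
ΔV = V_B − V_A = -6.43×10⁴ V.
W_field = −qΔV = −(1.06×10⁻⁶ C)(-6.43×10⁴ V) = 0.0682 J.

0.0682 J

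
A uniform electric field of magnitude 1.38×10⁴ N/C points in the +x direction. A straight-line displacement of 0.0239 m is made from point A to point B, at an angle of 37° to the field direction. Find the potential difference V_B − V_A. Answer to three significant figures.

-263 V

Only the component of displacement along E changes the potential: ΔV = −E·d·cosθ.
ΔV = −(1.38×10⁴ V/m)(0.0239 m)cos37° = -263 V.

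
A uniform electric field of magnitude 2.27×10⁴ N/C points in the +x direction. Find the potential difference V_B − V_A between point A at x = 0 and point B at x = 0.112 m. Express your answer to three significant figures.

-2540 V

In a uniform field, potential decreases in the direction of E: V_B − V_A = −E·Δx.
V_B − V_A = −(2.27×10⁴ V/m)(0.112 m) = -2540 V.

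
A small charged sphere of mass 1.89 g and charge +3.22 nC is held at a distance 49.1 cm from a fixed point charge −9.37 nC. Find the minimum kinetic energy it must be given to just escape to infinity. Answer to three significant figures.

5.52×10⁻⁷ J

To just escape, total mechanical energy must reach zero at infinity: ½mv²_min + U = 0, so ½mv²_min = −U = |kQq|/r.
|U| = |kQq|/r = (8.99×10⁹ N·m²/C²)(9.37×10⁻⁹)(3.22×10⁻⁹)/(0.491) = 5.52×10⁻⁷ J.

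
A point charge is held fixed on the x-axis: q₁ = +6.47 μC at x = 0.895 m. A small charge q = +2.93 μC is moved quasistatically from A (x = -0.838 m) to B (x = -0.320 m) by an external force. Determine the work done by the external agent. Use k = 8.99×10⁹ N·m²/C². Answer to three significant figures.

For quasistatic motion the external work equals the change in potential energy: W_ext = qΔV = q(V_B − V_A).
At A: distance to the source charge is 1.73 m; V_A = kq₁/r = 3.36×10⁴ V.
At B: distance to the source charge is 1.22 m; V_B = kq₁/r = 4.79×10⁴ V.
ΔV = V_B − V_A = 1.43×10⁴ V.
W_ext = qΔV = (2.93×10⁻⁶ C)(1.43×10⁴ V) = 0.0419 J.

0.0419 J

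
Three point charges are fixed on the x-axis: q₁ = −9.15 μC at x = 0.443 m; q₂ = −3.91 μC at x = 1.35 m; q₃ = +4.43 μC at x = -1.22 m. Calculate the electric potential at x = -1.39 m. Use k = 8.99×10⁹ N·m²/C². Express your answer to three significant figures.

Electric potential is a scalar, so the contributions from each charge add algebraically: V = Σ kqᵢ/rᵢ.
Distances from the field point to each charge: r₁ = 1.83 m, r₂ = 2.74 m, r₃ = 0.170 m.
V = k[(-9.15×10⁻⁶)/(1.83) + (-3.91×10⁻⁶)/(2.74) + (4.43×10⁻⁶)/(0.170)] = 1.77×10⁵ V.

1.77×10⁵ V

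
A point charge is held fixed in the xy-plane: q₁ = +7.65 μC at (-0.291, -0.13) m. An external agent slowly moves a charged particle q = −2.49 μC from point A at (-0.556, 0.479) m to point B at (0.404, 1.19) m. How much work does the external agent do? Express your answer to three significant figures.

0.143 J

For quasistatic motion the external work equals the change in potential energy: W_ext = qΔV = q(V_B − V_A).
At A: distance to the source charge is 0.664 m; V_A = kq₁/r = 1.04×10⁵ V.
At B: distance to the source charge is 1.49 m; V_B = kq₁/r = 4.61×10⁴ V.
ΔV = V_B − V_A = -5.74×10⁴ V.
W_ext = qΔV = (-2.49×10⁻⁶ C)(-5.74×10⁴ V) = 0.143 J.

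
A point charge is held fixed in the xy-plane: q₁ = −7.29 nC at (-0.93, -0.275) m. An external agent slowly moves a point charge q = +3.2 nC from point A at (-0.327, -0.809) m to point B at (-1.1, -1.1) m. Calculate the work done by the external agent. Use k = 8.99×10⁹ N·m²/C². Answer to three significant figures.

1.14×10⁻⁸ J

For quasistatic motion the external work equals the change in potential energy: W_ext = qΔV = q(V_B − V_A).
At A: distance to the source charge is 0.805 m; V_A = kq₁/r = -81.4 V.
At B: distance to the source charge is 0.842 m; V_B = kq₁/r = -77.8 V.
ΔV = V_B − V_A = 3.56 V.
W_ext = qΔV = (3.20×10⁻⁹ C)(3.56 V) = 1.14×10⁻⁸ J.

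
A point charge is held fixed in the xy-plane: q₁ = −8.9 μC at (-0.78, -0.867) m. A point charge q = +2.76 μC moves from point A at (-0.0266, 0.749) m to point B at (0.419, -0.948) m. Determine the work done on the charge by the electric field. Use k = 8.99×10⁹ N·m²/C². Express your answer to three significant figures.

0.0599 J

The work done by the electric force is W_field = −ΔU = −q(V_B − V_A) = q(V_A − V_B).
At A: distance to the source charge is 1.78 m; V_A = kq₁/r = -4.49×10⁴ V.
At B: distance to the source charge is 1.20 m; V_B = kq₁/r = -6.66×10⁴ V.
ΔV = V_B − V_A = -2.17×10⁴ V.
W_field = −qΔV = −(2.76×10⁻⁶ C)(-2.17×10⁴ V) = 0.0599 J.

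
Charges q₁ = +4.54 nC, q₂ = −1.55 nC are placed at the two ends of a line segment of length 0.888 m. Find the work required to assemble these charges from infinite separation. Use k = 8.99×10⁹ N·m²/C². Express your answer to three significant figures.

The assembly work is the sum of pairwise potential energies, U = Σ_{i<j} kqᵢqⱼ/rᵢⱼ.
The separation is r = 0.888 m.
U = (-7.12×10⁻⁸) = -7.12×10⁻⁸ J.

-7.12×10⁻⁸ J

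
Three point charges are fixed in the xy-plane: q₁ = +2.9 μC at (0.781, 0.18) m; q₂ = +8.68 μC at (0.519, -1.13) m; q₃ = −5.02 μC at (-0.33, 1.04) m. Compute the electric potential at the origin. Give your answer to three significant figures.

5.39×10⁴ V

The total potential is the scalar sum of each charge's contribution, V = Σ kqᵢ/rᵢ.
Distances from the field point to each charge: r₁ = 0.801 m, r₂ = 1.24 m, r₃ = 1.09 m.
V = k[(2.90×10⁻⁶)/(0.801) + (8.68×10⁻⁶)/(1.24) + (-5.02×10⁻⁶)/(1.09)] = 5.39×10⁴ V.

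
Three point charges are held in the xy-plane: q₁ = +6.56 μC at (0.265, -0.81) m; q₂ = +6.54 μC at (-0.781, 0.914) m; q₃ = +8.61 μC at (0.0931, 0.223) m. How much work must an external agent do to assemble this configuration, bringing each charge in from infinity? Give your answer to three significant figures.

The assembly work is the sum of pairwise potential energies, U = Σ_{i<j} kqᵢqⱼ/rᵢⱼ.
Pair separations: r₁₂ = 2.02 m, r₁₃ = 1.05 m, r₂₃ = 1.11 m.
U = (0.191) + (0.485) + (0.454) = 1.13 J.

1.13 J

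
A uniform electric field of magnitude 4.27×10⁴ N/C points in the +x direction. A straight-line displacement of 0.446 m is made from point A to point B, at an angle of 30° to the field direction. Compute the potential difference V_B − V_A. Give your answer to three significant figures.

Only the component of displacement along E changes the potential: ΔV = −E·d·cosθ.
ΔV = −(4.27×10⁴ V/m)(0.446 m)cos30° = -1.65×10⁴ V.

-1.65×10⁴ V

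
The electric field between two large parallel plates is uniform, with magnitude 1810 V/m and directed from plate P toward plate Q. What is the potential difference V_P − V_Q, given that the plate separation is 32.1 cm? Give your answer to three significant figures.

In a uniform field, potential decreases in the direction of E: ΔV = −E·d for a displacement d parallel to E.
Going from Q to P is a displacement of 32.1 cm opposite to the field, so V_P − V_Q = +Ed = 581 V.

581 V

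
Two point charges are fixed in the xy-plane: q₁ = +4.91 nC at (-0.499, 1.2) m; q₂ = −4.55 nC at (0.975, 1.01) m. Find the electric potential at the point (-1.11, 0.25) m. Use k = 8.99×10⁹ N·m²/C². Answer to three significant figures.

Electric potential is a scalar, so the contributions from each charge add algebraically: V = Σ kqᵢ/rᵢ.
Distances from the field point to each charge: r₁ = 1.13 m, r₂ = 2.22 m.
V = k[(4.91×10⁻⁹)/(1.13) + (-4.55×10⁻⁹)/(2.22)] = 20.6 V.

20.6 V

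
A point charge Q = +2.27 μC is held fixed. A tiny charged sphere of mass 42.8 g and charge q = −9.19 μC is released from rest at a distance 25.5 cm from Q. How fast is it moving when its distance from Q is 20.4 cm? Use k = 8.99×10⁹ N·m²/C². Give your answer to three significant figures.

2.93 m/s

Only the electrostatic force acts, so mechanical energy is conserved: ½mv² = U₁ − U₂ = kQq(1/r₁ − 1/r₂).
U₁ − U₂ = (8.99×10⁹ N·m²/C²)(2.27×10⁻⁶ C)(-9.19×10⁻⁶ C)(1/0.255 − 1/0.204) = 0.184 J.
v = √(2·0.184/0.0428) = 2.93 m/s.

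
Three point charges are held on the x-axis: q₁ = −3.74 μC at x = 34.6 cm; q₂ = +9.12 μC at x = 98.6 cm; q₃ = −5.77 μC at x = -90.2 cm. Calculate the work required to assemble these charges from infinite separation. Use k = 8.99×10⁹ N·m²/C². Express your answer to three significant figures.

The work to assemble the configuration equals its total potential energy, U = Σ kqᵢqⱼ/rᵢⱼ over all pairs.
Pair separations: r₁₂ = 0.640 m, r₁₃ = 1.25 m, r₂₃ = 1.89 m.
U = (-0.479) + (0.155) + (-0.251) = -0.574 J.

-0.574 J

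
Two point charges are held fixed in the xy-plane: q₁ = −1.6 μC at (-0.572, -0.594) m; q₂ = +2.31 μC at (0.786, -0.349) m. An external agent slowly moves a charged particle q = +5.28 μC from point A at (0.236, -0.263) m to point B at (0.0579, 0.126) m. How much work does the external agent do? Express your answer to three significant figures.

For quasistatic motion the external work equals the change in potential energy: W_ext = qΔV = q(V_B − V_A).
At A: distances to the source charges are 0.873 m, 0.557 m; V_A = Σ kqᵢ/rᵢ = 2.08×10⁴ V.
At B: distances to the source charges are 0.957 m, 0.869 m; V_B = Σ kqᵢ/rᵢ = 8850 V.
ΔV = V_B − V_A = -1.20×10⁴ V.
W_ext = qΔV = (5.28×10⁻⁶ C)(-1.20×10⁴ V) = -0.0632 J.

-0.0632 J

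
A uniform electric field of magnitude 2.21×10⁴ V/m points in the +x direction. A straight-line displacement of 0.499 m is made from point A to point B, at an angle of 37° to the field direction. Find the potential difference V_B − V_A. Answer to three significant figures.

Only the component of displacement along E changes the potential: ΔV = −E·d·cosθ.
ΔV = −(2.21×10⁴ V/m)(0.499 m)cos37° = -8810 V.

-8810 V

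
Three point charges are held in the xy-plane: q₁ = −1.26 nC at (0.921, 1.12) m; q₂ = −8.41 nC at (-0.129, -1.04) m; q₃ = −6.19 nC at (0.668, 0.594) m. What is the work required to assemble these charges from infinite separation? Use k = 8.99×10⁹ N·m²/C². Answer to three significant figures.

The assembly work is the sum of pairwise potential energies, U = Σ_{i<j} kqᵢqⱼ/rᵢⱼ.
Pair separations: r₁₂ = 2.40 m, r₁₃ = 0.584 m, r₂₃ = 1.82 m.
U = (3.97×10⁻⁸) + (1.20×10⁻⁷) + (2.57×10⁻⁷) = 4.17×10⁻⁷ J.

4.17×10⁻⁷ J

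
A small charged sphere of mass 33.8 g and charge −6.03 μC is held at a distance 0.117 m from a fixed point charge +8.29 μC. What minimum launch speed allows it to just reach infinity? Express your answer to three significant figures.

15.1 m/s

To just escape, total mechanical energy must reach zero at infinity: ½mv²_min + U = 0, so ½mv²_min = −U = |kQq|/r.
|U| = |kQq|/r = (8.99×10⁹ N·m²/C²)(8.29×10⁻⁶)(6.03×10⁻⁶)/(0.117) = 3.84 J.
v_min = √(2|U|/m) = √(2·3.84/0.0338) = 15.1 m/s.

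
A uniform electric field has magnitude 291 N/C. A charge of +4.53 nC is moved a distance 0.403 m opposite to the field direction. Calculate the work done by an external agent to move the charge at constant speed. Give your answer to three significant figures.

The potential change for a displacement 0.403 m opposite to the field direction is ΔV = +Ed = 117 V.
W_ext = qΔV = 5.31×10⁻⁷ J.

5.31×10⁻⁷ J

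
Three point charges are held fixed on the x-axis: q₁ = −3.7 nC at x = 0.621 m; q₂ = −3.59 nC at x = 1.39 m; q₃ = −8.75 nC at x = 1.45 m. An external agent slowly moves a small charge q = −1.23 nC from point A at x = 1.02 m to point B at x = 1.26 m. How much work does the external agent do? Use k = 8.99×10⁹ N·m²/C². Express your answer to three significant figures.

For quasistatic motion the external work equals the change in potential energy: W_ext = qΔV = q(V_B − V_A).
At A: distances to the source charges are 0.399 m, 0.370 m, 0.430 m; V_A = Σ kqᵢ/rᵢ = -354 V.
At B: distances to the source charges are 0.639 m, 0.130 m, 0.190 m; V_B = Σ kqᵢ/rᵢ = -714 V.
ΔV = V_B − V_A = -361 V.
W_ext = qΔV = (-1.23×10⁻⁹ C)(-361 V) = 4.44×10⁻⁷ J.

4.44×10⁻⁷ J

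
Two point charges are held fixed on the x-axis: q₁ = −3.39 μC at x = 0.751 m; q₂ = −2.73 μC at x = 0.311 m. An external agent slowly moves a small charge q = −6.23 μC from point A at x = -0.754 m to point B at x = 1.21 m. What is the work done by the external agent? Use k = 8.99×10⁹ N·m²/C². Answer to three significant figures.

For quasistatic motion the external work equals the change in potential energy: W_ext = qΔV = q(V_B − V_A).
At A: distances to the source charges are 1.50 m, 1.06 m; V_A = Σ kqᵢ/rᵢ = -4.33×10⁴ V.
At B: distances to the source charges are 0.459 m, 0.899 m; V_B = Σ kqᵢ/rᵢ = -9.37×10⁴ V.
ΔV = V_B − V_A = -5.04×10⁴ V.
W_ext = qΔV = (-6.23×10⁻⁶ C)(-5.04×10⁴ V) = 0.314 J.

0.314 J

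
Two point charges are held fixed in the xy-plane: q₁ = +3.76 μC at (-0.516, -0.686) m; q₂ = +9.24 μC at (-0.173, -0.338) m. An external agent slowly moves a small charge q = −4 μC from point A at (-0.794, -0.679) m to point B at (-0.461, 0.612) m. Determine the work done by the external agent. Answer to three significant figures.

0.516 J

For quasistatic motion the external work equals the change in potential energy: W_ext = qΔV = q(V_B − V_A).
At A: distances to the source charges are 0.278 m, 0.708 m; V_A = Σ kqᵢ/rᵢ = 2.39×10⁵ V.
At B: distances to the source charges are 1.30 m, 0.993 m; V_B = Σ kqᵢ/rᵢ = 1.10×10⁵ V.
ΔV = V_B − V_A = -1.29×10⁵ V.
W_ext = qΔV = (-4.00×10⁻⁶ C)(-1.29×10⁵ V) = 0.516 J.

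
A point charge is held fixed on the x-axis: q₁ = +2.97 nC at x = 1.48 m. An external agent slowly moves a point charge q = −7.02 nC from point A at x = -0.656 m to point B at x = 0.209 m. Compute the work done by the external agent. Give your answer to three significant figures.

-5.97×10⁻⁸ J

For quasistatic motion the external work equals the change in potential energy: W_ext = qΔV = q(V_B − V_A).
At A: distance to the source charge is 2.14 m; V_A = kq₁/r = 12.5 V.
At B: distance to the source charge is 1.27 m; V_B = kq₁/r = 21.0 V.
ΔV = V_B − V_A = 8.51 V.
W_ext = qΔV = (-7.02×10⁻⁹ C)(8.51 V) = -5.97×10⁻⁸ J.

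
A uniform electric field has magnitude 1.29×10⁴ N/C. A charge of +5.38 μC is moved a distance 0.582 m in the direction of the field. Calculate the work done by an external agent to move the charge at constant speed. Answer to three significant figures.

The potential change for a displacement 0.582 m in the direction of the field is ΔV = −Ed = -7510 V.
W_ext = qΔV = -0.0404 J.

-0.0404 J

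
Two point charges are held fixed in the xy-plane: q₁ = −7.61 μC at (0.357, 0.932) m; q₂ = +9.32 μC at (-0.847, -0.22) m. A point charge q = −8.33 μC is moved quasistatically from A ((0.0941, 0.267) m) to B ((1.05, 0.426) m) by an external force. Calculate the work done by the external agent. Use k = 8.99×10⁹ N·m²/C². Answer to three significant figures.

For quasistatic motion the external work equals the change in potential energy: W_ext = qΔV = q(V_B − V_A).
At A: distances to the source charges are 0.715 m, 1.06 m; V_A = Σ kqᵢ/rᵢ = -1.66×10⁴ V.
At B: distances to the source charges are 0.858 m, 2.00 m; V_B = Σ kqᵢ/rᵢ = -3.79×10⁴ V.
ΔV = V_B − V_A = -2.13×10⁴ V.
W_ext = qΔV = (-8.33×10⁻⁶ C)(-2.13×10⁴ V) = 0.178 J.

0.178 J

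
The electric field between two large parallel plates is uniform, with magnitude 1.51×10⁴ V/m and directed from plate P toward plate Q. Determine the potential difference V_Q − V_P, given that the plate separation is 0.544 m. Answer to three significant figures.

-8210 V

In a uniform field, potential decreases in the direction of E: ΔV = −E·d for a displacement d parallel to E.
Going from P to Q is a displacement of 0.544 m along the field, so V_Q − V_P = −Ed = -8210 V.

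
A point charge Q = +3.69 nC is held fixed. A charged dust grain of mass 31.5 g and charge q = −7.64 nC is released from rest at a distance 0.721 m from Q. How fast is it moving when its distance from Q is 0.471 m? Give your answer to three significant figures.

3.44×10⁻³ m/s

Only the electrostatic force acts, so mechanical energy is conserved: ½mv² = U₁ − U₂ = kQq(1/r₁ − 1/r₂).
U₁ − U₂ = (8.99×10⁹ N·m²/C²)(3.69×10⁻⁹ C)(-7.64×10⁻⁹ C)(1/0.721 − 1/0.471) = 1.87×10⁻⁷ J.
v = √(2·1.87×10⁻⁷/0.0315) = 3.44×10⁻³ m/s.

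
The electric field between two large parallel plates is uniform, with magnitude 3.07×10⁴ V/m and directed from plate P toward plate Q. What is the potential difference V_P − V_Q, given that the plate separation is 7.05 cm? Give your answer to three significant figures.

2160 V

In a uniform field, potential decreases in the direction of E: ΔV = −E·d for a displacement d parallel to E.
Going from Q to P is a displacement of 7.05 cm opposite to the field, so V_P − V_Q = +Ed = 2160 V.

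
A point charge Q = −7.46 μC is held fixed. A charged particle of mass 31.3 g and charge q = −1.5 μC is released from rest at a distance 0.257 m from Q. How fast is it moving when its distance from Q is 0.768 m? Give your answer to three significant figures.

Only the electrostatic force acts, so mechanical energy is conserved: ½mv² = U₁ − U₂ = kQq(1/r₁ − 1/r₂).
U₁ − U₂ = (8.99×10⁹ N·m²/C²)(-7.46×10⁻⁶ C)(-1.50×10⁻⁶ C)(1/0.257 − 1/0.768) = 0.260 J.
v = √(2·0.260/0.0313) = 4.08 m/s.

4.08 m/s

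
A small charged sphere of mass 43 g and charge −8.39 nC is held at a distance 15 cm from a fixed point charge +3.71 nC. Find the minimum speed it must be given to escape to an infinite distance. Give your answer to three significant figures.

To just escape, total mechanical energy must reach zero at infinity: ½mv²_min + U = 0, so ½mv²_min = −U = |kQq|/r.
|U| = |kQq|/r = (8.99×10⁹ N·m²/C²)(3.71×10⁻⁹)(8.39×10⁻⁹)/(0.150) = 1.87×10⁻⁶ J.
v_min = √(2|U|/m) = √(2·1.87×10⁻⁶/0.0430) = 9.32×10⁻³ m/s.

9.32×10⁻³ m/s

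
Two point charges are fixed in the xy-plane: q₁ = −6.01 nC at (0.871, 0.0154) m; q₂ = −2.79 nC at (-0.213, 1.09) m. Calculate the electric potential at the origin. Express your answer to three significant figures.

The total potential is the scalar sum of each charge's contribution, V = Σ kqᵢ/rᵢ.
Distances from the field point to each charge: r₁ = 0.871 m, r₂ = 1.11 m.
V = k[(-6.01×10⁻⁹)/(0.871) + (-2.79×10⁻⁹)/(1.11)] = -84.6 V.

-84.6 V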